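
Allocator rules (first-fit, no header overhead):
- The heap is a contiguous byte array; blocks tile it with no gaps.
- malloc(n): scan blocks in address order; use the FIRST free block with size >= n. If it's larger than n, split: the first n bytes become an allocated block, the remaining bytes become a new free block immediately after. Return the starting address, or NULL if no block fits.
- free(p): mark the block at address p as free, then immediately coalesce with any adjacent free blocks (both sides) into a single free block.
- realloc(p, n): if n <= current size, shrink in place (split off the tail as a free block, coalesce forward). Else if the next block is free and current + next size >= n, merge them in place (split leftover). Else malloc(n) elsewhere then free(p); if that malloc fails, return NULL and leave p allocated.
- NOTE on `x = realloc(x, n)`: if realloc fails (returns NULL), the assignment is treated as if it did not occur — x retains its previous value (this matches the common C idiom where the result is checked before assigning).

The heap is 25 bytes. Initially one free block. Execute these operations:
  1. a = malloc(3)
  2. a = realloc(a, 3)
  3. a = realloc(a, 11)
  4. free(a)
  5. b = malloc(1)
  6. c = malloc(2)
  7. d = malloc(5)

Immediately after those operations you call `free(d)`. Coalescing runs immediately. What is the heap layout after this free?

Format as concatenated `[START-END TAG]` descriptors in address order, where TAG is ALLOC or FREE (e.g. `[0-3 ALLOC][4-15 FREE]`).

Answer: [0-0 ALLOC][1-2 ALLOC][3-24 FREE]

Derivation:
Op 1: a = malloc(3) -> a = 0; heap: [0-2 ALLOC][3-24 FREE]
Op 2: a = realloc(a, 3) -> a = 0; heap: [0-2 ALLOC][3-24 FREE]
Op 3: a = realloc(a, 11) -> a = 0; heap: [0-10 ALLOC][11-24 FREE]
Op 4: free(a) -> (freed a); heap: [0-24 FREE]
Op 5: b = malloc(1) -> b = 0; heap: [0-0 ALLOC][1-24 FREE]
Op 6: c = malloc(2) -> c = 1; heap: [0-0 ALLOC][1-2 ALLOC][3-24 FREE]
Op 7: d = malloc(5) -> d = 3; heap: [0-0 ALLOC][1-2 ALLOC][3-7 ALLOC][8-24 FREE]
free(d): d = 3 -> block [3-7 ALLOC]; mark free, coalesce with adjacent free neighbors -> [0-0 ALLOC][1-2 ALLOC][3-24 FREE]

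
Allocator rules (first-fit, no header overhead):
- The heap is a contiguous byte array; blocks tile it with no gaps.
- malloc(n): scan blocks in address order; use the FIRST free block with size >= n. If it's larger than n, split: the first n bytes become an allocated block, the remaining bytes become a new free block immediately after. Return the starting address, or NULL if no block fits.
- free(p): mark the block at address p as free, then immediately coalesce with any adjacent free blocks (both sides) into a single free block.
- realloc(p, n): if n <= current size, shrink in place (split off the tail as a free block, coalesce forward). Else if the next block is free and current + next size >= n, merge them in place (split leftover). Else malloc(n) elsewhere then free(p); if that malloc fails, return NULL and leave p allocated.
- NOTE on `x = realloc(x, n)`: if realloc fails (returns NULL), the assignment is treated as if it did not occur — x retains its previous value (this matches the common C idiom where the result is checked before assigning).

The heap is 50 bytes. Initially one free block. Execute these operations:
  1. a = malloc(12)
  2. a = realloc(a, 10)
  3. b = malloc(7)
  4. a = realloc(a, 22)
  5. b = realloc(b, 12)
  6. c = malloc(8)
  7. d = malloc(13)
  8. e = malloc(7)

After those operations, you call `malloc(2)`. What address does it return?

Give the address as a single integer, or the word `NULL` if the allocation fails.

Answer: 8

Derivation:
Op 1: a = malloc(12) -> a = 0; heap: [0-11 ALLOC][12-49 FREE]
Op 2: a = realloc(a, 10) -> a = 0; heap: [0-9 ALLOC][10-49 FREE]
Op 3: b = malloc(7) -> b = 10; heap: [0-9 ALLOC][10-16 ALLOC][17-49 FREE]
Op 4: a = realloc(a, 22) -> a = 17; heap: [0-9 FREE][10-16 ALLOC][17-38 ALLOC][39-49 FREE]
Op 5: b = realloc(b, 12) -> NULL (b unchanged); heap: [0-9 FREE][10-16 ALLOC][17-38 ALLOC][39-49 FREE]
Op 6: c = malloc(8) -> c = 0; heap: [0-7 ALLOC][8-9 FREE][10-16 ALLOC][17-38 ALLOC][39-49 FREE]
Op 7: d = malloc(13) -> d = NULL; heap: [0-7 ALLOC][8-9 FREE][10-16 ALLOC][17-38 ALLOC][39-49 FREE]
Op 8: e = malloc(7) -> e = 39; heap: [0-7 ALLOC][8-9 FREE][10-16 ALLOC][17-38 ALLOC][39-45 ALLOC][46-49 FREE]
malloc(2): first-fit scan over [0-7 ALLOC][8-9 FREE][10-16 ALLOC][17-38 ALLOC][39-45 ALLOC][46-49 FREE] -> 8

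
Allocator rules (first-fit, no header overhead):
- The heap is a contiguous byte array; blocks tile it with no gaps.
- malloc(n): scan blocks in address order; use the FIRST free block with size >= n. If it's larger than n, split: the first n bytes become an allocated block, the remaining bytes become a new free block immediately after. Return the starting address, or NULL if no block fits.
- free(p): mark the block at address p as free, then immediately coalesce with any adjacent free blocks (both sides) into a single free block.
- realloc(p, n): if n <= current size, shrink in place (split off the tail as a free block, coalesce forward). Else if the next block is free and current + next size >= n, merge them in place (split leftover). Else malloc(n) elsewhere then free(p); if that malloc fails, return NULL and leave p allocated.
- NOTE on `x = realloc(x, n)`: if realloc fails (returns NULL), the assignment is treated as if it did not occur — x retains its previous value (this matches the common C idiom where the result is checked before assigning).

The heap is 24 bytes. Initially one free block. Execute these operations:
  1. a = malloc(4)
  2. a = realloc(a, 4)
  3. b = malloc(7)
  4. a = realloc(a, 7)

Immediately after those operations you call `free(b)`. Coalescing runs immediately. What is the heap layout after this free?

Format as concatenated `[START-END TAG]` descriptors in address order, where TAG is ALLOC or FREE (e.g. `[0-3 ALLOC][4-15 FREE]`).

Answer: [0-10 FREE][11-17 ALLOC][18-23 FREE]

Derivation:
Op 1: a = malloc(4) -> a = 0; heap: [0-3 ALLOC][4-23 FREE]
Op 2: a = realloc(a, 4) -> a = 0; heap: [0-3 ALLOC][4-23 FREE]
Op 3: b = malloc(7) -> b = 4; heap: [0-3 ALLOC][4-10 ALLOC][11-23 FREE]
Op 4: a = realloc(a, 7) -> a = 11; heap: [0-3 FREE][4-10 ALLOC][11-17 ALLOC][18-23 FREE]
free(b): b = 4 -> block [4-10 ALLOC]; mark free, coalesce with adjacent free neighbors -> [0-10 FREE][11-17 ALLOC][18-23 FREE]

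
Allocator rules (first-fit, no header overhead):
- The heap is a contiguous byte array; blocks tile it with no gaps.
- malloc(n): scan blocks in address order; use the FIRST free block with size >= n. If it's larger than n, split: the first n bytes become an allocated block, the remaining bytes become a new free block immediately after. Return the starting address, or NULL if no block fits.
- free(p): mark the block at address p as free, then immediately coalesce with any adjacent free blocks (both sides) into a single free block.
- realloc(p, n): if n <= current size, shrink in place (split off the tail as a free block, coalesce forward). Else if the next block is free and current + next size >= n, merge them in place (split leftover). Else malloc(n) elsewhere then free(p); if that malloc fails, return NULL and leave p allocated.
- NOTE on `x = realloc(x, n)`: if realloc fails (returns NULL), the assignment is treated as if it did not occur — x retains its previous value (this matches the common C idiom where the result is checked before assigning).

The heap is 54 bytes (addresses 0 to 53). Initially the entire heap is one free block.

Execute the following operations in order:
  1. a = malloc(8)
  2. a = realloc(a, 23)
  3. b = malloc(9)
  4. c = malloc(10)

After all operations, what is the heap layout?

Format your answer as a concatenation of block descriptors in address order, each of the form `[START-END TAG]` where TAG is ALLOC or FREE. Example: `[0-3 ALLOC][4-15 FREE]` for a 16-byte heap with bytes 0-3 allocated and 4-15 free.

Answer: [0-22 ALLOC][23-31 ALLOC][32-41 ALLOC][42-53 FREE]

Derivation:
Op 1: a = malloc(8) -> a = 0; heap: [0-7 ALLOC][8-53 FREE]
Op 2: a = realloc(a, 23) -> a = 0; heap: [0-22 ALLOC][23-53 FREE]
Op 3: b = malloc(9) -> b = 23; heap: [0-22 ALLOC][23-31 ALLOC][32-53 FREE]
Op 4: c = malloc(10) -> c = 32; heap: [0-22 ALLOC][23-31 ALLOC][32-41 ALLOC][42-53 FREE]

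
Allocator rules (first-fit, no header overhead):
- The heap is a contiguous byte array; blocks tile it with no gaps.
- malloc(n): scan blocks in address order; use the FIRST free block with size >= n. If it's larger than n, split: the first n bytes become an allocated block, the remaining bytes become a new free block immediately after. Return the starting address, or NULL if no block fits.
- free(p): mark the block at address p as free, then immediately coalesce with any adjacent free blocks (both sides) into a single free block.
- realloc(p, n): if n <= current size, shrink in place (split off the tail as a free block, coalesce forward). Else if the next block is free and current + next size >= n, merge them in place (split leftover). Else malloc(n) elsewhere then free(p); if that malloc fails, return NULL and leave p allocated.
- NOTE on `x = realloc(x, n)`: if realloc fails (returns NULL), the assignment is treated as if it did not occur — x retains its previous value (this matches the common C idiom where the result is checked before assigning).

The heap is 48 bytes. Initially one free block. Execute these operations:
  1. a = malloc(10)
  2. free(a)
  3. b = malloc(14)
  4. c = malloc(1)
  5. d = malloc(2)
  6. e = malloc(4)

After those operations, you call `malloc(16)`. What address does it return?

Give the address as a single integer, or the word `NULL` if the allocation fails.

Answer: 21

Derivation:
Op 1: a = malloc(10) -> a = 0; heap: [0-9 ALLOC][10-47 FREE]
Op 2: free(a) -> (freed a); heap: [0-47 FREE]
Op 3: b = malloc(14) -> b = 0; heap: [0-13 ALLOC][14-47 FREE]
Op 4: c = malloc(1) -> c = 14; heap: [0-13 ALLOC][14-14 ALLOC][15-47 FREE]
Op 5: d = malloc(2) -> d = 15; heap: [0-13 ALLOC][14-14 ALLOC][15-16 ALLOC][17-47 FREE]
Op 6: e = malloc(4) -> e = 17; heap: [0-13 ALLOC][14-14 ALLOC][15-16 ALLOC][17-20 ALLOC][21-47 FREE]
malloc(16): first-fit scan over [0-13 ALLOC][14-14 ALLOC][15-16 ALLOC][17-20 ALLOC][21-47 FREE] -> 21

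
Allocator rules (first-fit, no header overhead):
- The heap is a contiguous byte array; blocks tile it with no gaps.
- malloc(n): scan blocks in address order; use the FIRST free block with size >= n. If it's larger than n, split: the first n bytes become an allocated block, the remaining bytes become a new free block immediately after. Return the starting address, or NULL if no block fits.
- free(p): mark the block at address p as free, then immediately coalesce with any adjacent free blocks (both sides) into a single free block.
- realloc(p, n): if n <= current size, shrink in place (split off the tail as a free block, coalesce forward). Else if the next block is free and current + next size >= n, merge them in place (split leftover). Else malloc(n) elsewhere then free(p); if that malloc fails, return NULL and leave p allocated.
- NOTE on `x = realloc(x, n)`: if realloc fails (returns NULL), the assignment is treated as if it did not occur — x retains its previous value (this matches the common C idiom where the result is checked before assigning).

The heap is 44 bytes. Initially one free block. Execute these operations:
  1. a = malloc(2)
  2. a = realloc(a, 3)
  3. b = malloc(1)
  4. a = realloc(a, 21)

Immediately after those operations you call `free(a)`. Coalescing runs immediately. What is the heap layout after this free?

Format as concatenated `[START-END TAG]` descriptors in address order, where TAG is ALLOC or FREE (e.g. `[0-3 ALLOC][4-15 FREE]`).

Answer: [0-2 FREE][3-3 ALLOC][4-43 FREE]

Derivation:
Op 1: a = malloc(2) -> a = 0; heap: [0-1 ALLOC][2-43 FREE]
Op 2: a = realloc(a, 3) -> a = 0; heap: [0-2 ALLOC][3-43 FREE]
Op 3: b = malloc(1) -> b = 3; heap: [0-2 ALLOC][3-3 ALLOC][4-43 FREE]
Op 4: a = realloc(a, 21) -> a = 4; heap: [0-2 FREE][3-3 ALLOC][4-24 ALLOC][25-43 FREE]
free(a): a = 4 -> block [4-24 ALLOC]; mark free, coalesce with adjacent free neighbors -> [0-2 FREE][3-3 ALLOC][4-43 FREE]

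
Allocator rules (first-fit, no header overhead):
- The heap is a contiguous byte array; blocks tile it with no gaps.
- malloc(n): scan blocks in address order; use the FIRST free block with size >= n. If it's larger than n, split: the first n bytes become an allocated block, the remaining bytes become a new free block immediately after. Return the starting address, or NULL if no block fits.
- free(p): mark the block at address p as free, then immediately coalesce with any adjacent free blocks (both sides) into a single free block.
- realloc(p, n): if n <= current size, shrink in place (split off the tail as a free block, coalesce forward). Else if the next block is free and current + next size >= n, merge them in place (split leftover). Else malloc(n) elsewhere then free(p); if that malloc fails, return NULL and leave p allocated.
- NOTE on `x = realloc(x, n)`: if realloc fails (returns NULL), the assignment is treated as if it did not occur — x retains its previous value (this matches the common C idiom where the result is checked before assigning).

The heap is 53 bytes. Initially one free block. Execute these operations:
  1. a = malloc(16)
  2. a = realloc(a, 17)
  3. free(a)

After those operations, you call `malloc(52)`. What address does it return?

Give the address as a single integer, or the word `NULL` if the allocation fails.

Answer: 0

Derivation:
Op 1: a = malloc(16) -> a = 0; heap: [0-15 ALLOC][16-52 FREE]
Op 2: a = realloc(a, 17) -> a = 0; heap: [0-16 ALLOC][17-52 FREE]
Op 3: free(a) -> (freed a); heap: [0-52 FREE]
malloc(52): first-fit scan over [0-52 FREE] -> 0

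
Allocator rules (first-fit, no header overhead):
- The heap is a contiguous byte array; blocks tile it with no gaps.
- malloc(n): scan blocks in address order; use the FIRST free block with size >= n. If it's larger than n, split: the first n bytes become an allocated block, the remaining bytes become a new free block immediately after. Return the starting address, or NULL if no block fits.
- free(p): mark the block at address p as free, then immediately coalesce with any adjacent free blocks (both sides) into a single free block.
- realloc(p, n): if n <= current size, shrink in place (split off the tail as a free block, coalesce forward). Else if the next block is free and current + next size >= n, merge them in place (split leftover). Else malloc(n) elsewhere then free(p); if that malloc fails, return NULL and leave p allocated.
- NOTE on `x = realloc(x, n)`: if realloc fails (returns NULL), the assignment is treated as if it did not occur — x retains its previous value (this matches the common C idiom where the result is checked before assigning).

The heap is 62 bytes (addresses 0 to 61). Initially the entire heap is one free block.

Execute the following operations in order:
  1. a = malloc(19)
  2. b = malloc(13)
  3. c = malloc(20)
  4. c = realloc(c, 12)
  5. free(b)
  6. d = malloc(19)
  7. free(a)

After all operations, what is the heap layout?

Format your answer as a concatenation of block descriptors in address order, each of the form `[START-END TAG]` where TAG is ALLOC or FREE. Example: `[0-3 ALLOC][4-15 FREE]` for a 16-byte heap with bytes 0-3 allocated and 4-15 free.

Answer: [0-31 FREE][32-43 ALLOC][44-61 FREE]

Derivation:
Op 1: a = malloc(19) -> a = 0; heap: [0-18 ALLOC][19-61 FREE]
Op 2: b = malloc(13) -> b = 19; heap: [0-18 ALLOC][19-31 ALLOC][32-61 FREE]
Op 3: c = malloc(20) -> c = 32; heap: [0-18 ALLOC][19-31 ALLOC][32-51 ALLOC][52-61 FREE]
Op 4: c = realloc(c, 12) -> c = 32; heap: [0-18 ALLOC][19-31 ALLOC][32-43 ALLOC][44-61 FREE]
Op 5: free(b) -> (freed b); heap: [0-18 ALLOC][19-31 FREE][32-43 ALLOC][44-61 FREE]
Op 6: d = malloc(19) -> d = NULL; heap: [0-18 ALLOC][19-31 FREE][32-43 ALLOC][44-61 FREE]
Op 7: free(a) -> (freed a); heap: [0-31 FREE][32-43 ALLOC][44-61 FREE]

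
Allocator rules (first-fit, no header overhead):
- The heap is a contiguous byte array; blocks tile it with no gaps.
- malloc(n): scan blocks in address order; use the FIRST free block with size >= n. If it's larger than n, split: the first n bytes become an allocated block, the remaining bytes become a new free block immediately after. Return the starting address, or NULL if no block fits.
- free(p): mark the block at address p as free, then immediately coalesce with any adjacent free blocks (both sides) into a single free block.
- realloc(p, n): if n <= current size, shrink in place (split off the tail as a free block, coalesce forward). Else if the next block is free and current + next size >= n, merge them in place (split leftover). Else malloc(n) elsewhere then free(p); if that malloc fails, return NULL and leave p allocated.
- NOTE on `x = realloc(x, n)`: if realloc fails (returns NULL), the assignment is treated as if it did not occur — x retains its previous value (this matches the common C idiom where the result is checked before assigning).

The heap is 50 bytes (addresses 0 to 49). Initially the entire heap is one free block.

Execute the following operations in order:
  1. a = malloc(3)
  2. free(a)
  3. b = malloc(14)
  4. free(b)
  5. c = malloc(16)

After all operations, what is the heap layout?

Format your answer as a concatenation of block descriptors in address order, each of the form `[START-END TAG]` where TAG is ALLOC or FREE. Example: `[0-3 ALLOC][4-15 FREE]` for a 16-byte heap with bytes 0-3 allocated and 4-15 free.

Answer: [0-15 ALLOC][16-49 FREE]

Derivation:
Op 1: a = malloc(3) -> a = 0; heap: [0-2 ALLOC][3-49 FREE]
Op 2: free(a) -> (freed a); heap: [0-49 FREE]
Op 3: b = malloc(14) -> b = 0; heap: [0-13 ALLOC][14-49 FREE]
Op 4: free(b) -> (freed b); heap: [0-49 FREE]
Op 5: c = malloc(16) -> c = 0; heap: [0-15 ALLOC][16-49 FREE]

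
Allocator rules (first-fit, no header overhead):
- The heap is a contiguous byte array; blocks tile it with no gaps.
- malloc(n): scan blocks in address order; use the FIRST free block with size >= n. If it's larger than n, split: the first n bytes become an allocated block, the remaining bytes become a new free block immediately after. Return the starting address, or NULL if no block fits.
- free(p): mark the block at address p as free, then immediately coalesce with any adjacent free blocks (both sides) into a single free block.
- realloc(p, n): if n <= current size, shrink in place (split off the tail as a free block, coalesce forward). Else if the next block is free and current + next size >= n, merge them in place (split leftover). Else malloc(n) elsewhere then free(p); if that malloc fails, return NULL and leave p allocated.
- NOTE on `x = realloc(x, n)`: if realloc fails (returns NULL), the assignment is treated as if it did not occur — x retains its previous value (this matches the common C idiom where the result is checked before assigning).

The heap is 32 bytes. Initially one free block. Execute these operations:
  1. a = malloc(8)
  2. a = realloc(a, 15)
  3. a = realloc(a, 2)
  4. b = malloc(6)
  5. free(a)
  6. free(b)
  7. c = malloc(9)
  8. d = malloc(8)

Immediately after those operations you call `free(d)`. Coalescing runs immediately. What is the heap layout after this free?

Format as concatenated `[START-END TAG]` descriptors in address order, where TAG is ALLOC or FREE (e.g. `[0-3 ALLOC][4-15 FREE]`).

Answer: [0-8 ALLOC][9-31 FREE]

Derivation:
Op 1: a = malloc(8) -> a = 0; heap: [0-7 ALLOC][8-31 FREE]
Op 2: a = realloc(a, 15) -> a = 0; heap: [0-14 ALLOC][15-31 FREE]
Op 3: a = realloc(a, 2) -> a = 0; heap: [0-1 ALLOC][2-31 FREE]
Op 4: b = malloc(6) -> b = 2; heap: [0-1 ALLOC][2-7 ALLOC][8-31 FREE]
Op 5: free(a) -> (freed a); heap: [0-1 FREE][2-7 ALLOC][8-31 FREE]
Op 6: free(b) -> (freed b); heap: [0-31 FREE]
Op 7: c = malloc(9) -> c = 0; heap: [0-8 ALLOC][9-31 FREE]
Op 8: d = malloc(8) -> d = 9; heap: [0-8 ALLOC][9-16 ALLOC][17-31 FREE]
free(d): d = 9 -> block [9-16 ALLOC]; mark free, coalesce with adjacent free neighbors -> [0-8 ALLOC][9-31 FREE]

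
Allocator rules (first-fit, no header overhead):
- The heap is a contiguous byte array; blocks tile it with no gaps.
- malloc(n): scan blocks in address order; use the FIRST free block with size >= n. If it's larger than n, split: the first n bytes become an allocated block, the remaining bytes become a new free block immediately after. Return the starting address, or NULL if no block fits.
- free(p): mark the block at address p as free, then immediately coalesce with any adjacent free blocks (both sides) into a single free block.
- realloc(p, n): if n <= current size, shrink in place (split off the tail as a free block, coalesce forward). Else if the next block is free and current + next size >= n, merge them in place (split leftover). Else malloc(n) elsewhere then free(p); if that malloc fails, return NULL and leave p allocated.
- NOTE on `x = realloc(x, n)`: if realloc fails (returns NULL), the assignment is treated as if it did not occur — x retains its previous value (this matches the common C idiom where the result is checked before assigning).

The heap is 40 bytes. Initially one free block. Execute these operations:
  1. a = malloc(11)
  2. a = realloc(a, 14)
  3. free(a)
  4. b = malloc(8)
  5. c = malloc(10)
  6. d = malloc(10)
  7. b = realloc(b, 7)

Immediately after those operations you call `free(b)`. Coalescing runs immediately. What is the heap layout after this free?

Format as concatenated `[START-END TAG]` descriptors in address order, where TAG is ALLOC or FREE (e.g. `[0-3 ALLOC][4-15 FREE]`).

Op 1: a = malloc(11) -> a = 0; heap: [0-10 ALLOC][11-39 FREE]
Op 2: a = realloc(a, 14) -> a = 0; heap: [0-13 ALLOC][14-39 FREE]
Op 3: free(a) -> (freed a); heap: [0-39 FREE]
Op 4: b = malloc(8) -> b = 0; heap: [0-7 ALLOC][8-39 FREE]
Op 5: c = malloc(10) -> c = 8; heap: [0-7 ALLOC][8-17 ALLOC][18-39 FREE]
Op 6: d = malloc(10) -> d = 18; heap: [0-7 ALLOC][8-17 ALLOC][18-27 ALLOC][28-39 FREE]
Op 7: b = realloc(b, 7) -> b = 0; heap: [0-6 ALLOC][7-7 FREE][8-17 ALLOC][18-27 ALLOC][28-39 FREE]
free(b): b = 0 -> block [0-6 ALLOC]; mark free, coalesce with adjacent free neighbors -> [0-7 FREE][8-17 ALLOC][18-27 ALLOC][28-39 FREE]

Answer: [0-7 FREE][8-17 ALLOC][18-27 ALLOC][28-39 FREE]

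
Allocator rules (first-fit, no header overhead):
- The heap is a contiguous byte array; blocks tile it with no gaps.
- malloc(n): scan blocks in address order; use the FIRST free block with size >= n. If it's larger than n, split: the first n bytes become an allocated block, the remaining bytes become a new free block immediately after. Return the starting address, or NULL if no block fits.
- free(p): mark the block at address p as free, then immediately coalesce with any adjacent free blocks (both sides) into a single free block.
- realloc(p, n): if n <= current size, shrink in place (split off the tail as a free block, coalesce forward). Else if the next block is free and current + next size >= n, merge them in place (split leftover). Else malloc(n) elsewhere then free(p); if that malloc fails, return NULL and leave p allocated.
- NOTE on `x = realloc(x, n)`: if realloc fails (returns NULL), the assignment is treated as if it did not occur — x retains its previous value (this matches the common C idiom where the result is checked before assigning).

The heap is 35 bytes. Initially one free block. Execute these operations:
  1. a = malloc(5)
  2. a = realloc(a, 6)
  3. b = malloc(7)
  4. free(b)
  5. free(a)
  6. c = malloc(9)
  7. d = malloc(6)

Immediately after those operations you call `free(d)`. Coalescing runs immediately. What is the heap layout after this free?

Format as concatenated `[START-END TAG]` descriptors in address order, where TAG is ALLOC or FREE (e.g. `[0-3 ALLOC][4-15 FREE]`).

Op 1: a = malloc(5) -> a = 0; heap: [0-4 ALLOC][5-34 FREE]
Op 2: a = realloc(a, 6) -> a = 0; heap: [0-5 ALLOC][6-34 FREE]
Op 3: b = malloc(7) -> b = 6; heap: [0-5 ALLOC][6-12 ALLOC][13-34 FREE]
Op 4: free(b) -> (freed b); heap: [0-5 ALLOC][6-34 FREE]
Op 5: free(a) -> (freed a); heap: [0-34 FREE]
Op 6: c = malloc(9) -> c = 0; heap: [0-8 ALLOC][9-34 FREE]
Op 7: d = malloc(6) -> d = 9; heap: [0-8 ALLOC][9-14 ALLOC][15-34 FREE]
free(d): d = 9 -> block [9-14 ALLOC]; mark free, coalesce with adjacent free neighbors -> [0-8 ALLOC][9-34 FREE]

Answer: [0-8 ALLOC][9-34 FREE]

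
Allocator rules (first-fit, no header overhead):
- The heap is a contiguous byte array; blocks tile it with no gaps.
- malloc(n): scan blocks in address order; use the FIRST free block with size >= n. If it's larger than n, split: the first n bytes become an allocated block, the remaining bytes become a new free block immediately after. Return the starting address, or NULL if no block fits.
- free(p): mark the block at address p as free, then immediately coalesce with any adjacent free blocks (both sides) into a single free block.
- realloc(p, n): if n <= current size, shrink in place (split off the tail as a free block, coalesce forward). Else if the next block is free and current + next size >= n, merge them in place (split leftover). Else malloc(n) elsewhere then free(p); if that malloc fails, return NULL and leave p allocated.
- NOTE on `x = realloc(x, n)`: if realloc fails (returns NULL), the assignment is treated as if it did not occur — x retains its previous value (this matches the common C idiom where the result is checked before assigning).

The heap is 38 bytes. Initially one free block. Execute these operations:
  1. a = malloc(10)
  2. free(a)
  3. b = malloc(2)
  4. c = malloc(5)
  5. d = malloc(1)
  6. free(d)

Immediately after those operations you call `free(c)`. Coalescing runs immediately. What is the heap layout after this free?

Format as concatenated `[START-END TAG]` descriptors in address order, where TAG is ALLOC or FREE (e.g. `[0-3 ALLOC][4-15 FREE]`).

Answer: [0-1 ALLOC][2-37 FREE]

Derivation:
Op 1: a = malloc(10) -> a = 0; heap: [0-9 ALLOC][10-37 FREE]
Op 2: free(a) -> (freed a); heap: [0-37 FREE]
Op 3: b = malloc(2) -> b = 0; heap: [0-1 ALLOC][2-37 FREE]
Op 4: c = malloc(5) -> c = 2; heap: [0-1 ALLOC][2-6 ALLOC][7-37 FREE]
Op 5: d = malloc(1) -> d = 7; heap: [0-1 ALLOC][2-6 ALLOC][7-7 ALLOC][8-37 FREE]
Op 6: free(d) -> (freed d); heap: [0-1 ALLOC][2-6 ALLOC][7-37 FREE]
free(c): c = 2 -> block [2-6 ALLOC]; mark free, coalesce with adjacent free neighbors -> [0-1 ALLOC][2-37 FREE]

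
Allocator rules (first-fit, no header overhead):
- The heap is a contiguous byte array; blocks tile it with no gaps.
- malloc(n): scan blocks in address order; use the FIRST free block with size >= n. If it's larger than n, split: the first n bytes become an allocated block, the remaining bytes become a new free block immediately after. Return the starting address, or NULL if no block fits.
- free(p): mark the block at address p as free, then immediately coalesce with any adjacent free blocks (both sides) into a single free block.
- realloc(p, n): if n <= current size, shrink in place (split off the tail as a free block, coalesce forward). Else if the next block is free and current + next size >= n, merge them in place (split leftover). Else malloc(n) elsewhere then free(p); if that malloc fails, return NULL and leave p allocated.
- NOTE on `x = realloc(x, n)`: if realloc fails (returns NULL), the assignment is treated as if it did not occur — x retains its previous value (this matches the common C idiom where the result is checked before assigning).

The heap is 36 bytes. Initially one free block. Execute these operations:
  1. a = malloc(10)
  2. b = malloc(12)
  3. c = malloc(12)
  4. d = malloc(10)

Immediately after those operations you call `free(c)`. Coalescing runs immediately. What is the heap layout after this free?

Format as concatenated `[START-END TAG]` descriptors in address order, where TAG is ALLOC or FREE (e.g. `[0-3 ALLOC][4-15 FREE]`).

Op 1: a = malloc(10) -> a = 0; heap: [0-9 ALLOC][10-35 FREE]
Op 2: b = malloc(12) -> b = 10; heap: [0-9 ALLOC][10-21 ALLOC][22-35 FREE]
Op 3: c = malloc(12) -> c = 22; heap: [0-9 ALLOC][10-21 ALLOC][22-33 ALLOC][34-35 FREE]
Op 4: d = malloc(10) -> d = NULL; heap: [0-9 ALLOC][10-21 ALLOC][22-33 ALLOC][34-35 FREE]
free(c): c = 22 -> block [22-33 ALLOC]; mark free, coalesce with adjacent free neighbors -> [0-9 ALLOC][10-21 ALLOC][22-35 FREE]

Answer: [0-9 ALLOC][10-21 ALLOC][22-35 FREE]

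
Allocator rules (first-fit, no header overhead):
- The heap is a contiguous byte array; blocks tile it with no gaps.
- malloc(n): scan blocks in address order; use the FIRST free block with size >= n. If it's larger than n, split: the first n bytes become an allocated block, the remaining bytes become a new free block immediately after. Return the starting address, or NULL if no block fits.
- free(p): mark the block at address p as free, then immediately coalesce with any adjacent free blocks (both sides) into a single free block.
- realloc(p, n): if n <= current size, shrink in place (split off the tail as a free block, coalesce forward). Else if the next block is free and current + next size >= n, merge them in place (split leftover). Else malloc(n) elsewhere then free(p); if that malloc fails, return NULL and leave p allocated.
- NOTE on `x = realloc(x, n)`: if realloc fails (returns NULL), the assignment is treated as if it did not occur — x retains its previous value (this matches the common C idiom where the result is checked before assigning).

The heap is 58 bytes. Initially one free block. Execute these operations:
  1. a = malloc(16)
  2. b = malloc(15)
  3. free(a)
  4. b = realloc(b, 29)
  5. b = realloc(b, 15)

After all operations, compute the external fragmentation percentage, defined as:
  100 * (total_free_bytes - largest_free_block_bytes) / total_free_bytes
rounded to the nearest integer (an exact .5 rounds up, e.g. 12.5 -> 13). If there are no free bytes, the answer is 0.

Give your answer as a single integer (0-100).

Op 1: a = malloc(16) -> a = 0; heap: [0-15 ALLOC][16-57 FREE]
Op 2: b = malloc(15) -> b = 16; heap: [0-15 ALLOC][16-30 ALLOC][31-57 FREE]
Op 3: free(a) -> (freed a); heap: [0-15 FREE][16-30 ALLOC][31-57 FREE]
Op 4: b = realloc(b, 29) -> b = 16; heap: [0-15 FREE][16-44 ALLOC][45-57 FREE]
Op 5: b = realloc(b, 15) -> b = 16; heap: [0-15 FREE][16-30 ALLOC][31-57 FREE]
Free blocks: [16 27] total_free=43 largest=27 -> 100*(43-27)/43 = 1600/43 ≈ 37.209 -> rounds to 37

Answer: 37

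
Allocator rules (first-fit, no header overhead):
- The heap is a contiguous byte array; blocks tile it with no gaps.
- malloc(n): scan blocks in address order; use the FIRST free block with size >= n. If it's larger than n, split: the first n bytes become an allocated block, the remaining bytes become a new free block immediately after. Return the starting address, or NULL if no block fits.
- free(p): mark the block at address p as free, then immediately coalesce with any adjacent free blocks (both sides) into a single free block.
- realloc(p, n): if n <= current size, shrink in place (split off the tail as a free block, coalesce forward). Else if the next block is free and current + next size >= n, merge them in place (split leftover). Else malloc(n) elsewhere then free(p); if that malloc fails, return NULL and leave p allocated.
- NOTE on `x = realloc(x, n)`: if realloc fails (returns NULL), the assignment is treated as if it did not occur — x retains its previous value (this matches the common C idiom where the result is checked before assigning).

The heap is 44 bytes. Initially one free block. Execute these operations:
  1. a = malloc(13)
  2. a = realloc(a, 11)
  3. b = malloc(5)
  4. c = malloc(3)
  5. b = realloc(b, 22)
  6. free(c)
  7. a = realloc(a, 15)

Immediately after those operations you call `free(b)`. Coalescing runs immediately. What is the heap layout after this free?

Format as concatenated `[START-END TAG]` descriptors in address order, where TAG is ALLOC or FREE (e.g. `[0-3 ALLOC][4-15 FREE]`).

Answer: [0-14 ALLOC][15-43 FREE]

Derivation:
Op 1: a = malloc(13) -> a = 0; heap: [0-12 ALLOC][13-43 FREE]
Op 2: a = realloc(a, 11) -> a = 0; heap: [0-10 ALLOC][11-43 FREE]
Op 3: b = malloc(5) -> b = 11; heap: [0-10 ALLOC][11-15 ALLOC][16-43 FREE]
Op 4: c = malloc(3) -> c = 16; heap: [0-10 ALLOC][11-15 ALLOC][16-18 ALLOC][19-43 FREE]
Op 5: b = realloc(b, 22) -> b = 19; heap: [0-10 ALLOC][11-15 FREE][16-18 ALLOC][19-40 ALLOC][41-43 FREE]
Op 6: free(c) -> (freed c); heap: [0-10 ALLOC][11-18 FREE][19-40 ALLOC][41-43 FREE]
Op 7: a = realloc(a, 15) -> a = 0; heap: [0-14 ALLOC][15-18 FREE][19-40 ALLOC][41-43 FREE]
free(b): b = 19 -> block [19-40 ALLOC]; mark free, coalesce with adjacent free neighbors -> [0-14 ALLOC][15-43 FREE]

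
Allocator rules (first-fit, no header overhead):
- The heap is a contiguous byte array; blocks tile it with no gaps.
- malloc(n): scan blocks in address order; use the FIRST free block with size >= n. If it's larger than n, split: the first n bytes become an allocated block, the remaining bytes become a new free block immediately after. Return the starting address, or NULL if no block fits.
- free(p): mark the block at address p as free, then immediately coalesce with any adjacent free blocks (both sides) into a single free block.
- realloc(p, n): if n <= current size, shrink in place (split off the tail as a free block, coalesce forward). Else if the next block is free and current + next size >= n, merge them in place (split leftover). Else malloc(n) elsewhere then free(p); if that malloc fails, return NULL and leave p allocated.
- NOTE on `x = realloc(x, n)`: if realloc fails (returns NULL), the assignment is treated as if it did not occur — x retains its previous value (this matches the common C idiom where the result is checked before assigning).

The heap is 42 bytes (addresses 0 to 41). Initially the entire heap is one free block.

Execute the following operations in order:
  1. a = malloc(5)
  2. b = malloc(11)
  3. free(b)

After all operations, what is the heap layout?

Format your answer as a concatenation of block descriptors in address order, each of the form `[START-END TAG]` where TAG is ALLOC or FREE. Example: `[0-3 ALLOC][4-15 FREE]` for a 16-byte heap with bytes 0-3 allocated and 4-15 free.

Op 1: a = malloc(5) -> a = 0; heap: [0-4 ALLOC][5-41 FREE]
Op 2: b = malloc(11) -> b = 5; heap: [0-4 ALLOC][5-15 ALLOC][16-41 FREE]
Op 3: free(b) -> (freed b); heap: [0-4 ALLOC][5-41 FREE]

Answer: [0-4 ALLOC][5-41 FREE]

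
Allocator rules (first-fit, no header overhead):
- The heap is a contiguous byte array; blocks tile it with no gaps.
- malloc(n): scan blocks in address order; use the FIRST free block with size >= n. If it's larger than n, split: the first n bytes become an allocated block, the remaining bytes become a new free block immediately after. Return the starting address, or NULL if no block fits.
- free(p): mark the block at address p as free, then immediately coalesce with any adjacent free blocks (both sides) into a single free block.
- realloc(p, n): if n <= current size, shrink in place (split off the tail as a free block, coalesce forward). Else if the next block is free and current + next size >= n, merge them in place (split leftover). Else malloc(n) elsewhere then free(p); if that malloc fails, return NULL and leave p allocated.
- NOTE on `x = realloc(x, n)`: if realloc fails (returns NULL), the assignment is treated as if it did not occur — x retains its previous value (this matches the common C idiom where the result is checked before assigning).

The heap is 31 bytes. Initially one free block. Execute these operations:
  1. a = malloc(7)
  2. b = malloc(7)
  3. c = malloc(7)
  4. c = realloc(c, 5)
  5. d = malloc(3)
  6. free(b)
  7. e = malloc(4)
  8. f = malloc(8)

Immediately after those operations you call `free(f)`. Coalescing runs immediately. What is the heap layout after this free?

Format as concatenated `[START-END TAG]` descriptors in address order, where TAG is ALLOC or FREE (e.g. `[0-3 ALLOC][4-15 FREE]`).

Answer: [0-6 ALLOC][7-10 ALLOC][11-13 FREE][14-18 ALLOC][19-21 ALLOC][22-30 FREE]

Derivation:
Op 1: a = malloc(7) -> a = 0; heap: [0-6 ALLOC][7-30 FREE]
Op 2: b = malloc(7) -> b = 7; heap: [0-6 ALLOC][7-13 ALLOC][14-30 FREE]
Op 3: c = malloc(7) -> c = 14; heap: [0-6 ALLOC][7-13 ALLOC][14-20 ALLOC][21-30 FREE]
Op 4: c = realloc(c, 5) -> c = 14; heap: [0-6 ALLOC][7-13 ALLOC][14-18 ALLOC][19-30 FREE]
Op 5: d = malloc(3) -> d = 19; heap: [0-6 ALLOC][7-13 ALLOC][14-18 ALLOC][19-21 ALLOC][22-30 FREE]
Op 6: free(b) -> (freed b); heap: [0-6 ALLOC][7-13 FREE][14-18 ALLOC][19-21 ALLOC][22-30 FREE]
Op 7: e = malloc(4) -> e = 7; heap: [0-6 ALLOC][7-10 ALLOC][11-13 FREE][14-18 ALLOC][19-21 ALLOC][22-30 FREE]
Op 8: f = malloc(8) -> f = 22; heap: [0-6 ALLOC][7-10 ALLOC][11-13 FREE][14-18 ALLOC][19-21 ALLOC][22-29 ALLOC][30-30 FREE]
free(f): f = 22 -> block [22-29 ALLOC]; mark free, coalesce with adjacent free neighbors -> [0-6 ALLOC][7-10 ALLOC][11-13 FREE][14-18 ALLOC][19-21 ALLOC][22-30 FREE]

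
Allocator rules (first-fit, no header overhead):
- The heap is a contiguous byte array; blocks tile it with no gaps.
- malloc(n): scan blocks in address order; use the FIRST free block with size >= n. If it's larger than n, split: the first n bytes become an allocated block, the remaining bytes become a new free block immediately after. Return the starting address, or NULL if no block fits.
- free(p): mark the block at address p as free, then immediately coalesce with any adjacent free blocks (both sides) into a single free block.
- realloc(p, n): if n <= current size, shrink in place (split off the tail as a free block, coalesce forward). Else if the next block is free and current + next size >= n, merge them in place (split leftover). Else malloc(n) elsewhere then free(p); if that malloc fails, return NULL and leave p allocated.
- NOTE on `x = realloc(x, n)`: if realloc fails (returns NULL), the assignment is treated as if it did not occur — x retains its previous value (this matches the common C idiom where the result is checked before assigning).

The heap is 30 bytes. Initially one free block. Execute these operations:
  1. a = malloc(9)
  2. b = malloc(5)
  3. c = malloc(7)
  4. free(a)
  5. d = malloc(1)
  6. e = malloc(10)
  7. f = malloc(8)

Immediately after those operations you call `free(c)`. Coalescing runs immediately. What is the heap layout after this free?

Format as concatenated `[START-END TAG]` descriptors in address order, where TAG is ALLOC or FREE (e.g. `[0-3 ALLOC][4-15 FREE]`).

Op 1: a = malloc(9) -> a = 0; heap: [0-8 ALLOC][9-29 FREE]
Op 2: b = malloc(5) -> b = 9; heap: [0-8 ALLOC][9-13 ALLOC][14-29 FREE]
Op 3: c = malloc(7) -> c = 14; heap: [0-8 ALLOC][9-13 ALLOC][14-20 ALLOC][21-29 FREE]
Op 4: free(a) -> (freed a); heap: [0-8 FREE][9-13 ALLOC][14-20 ALLOC][21-29 FREE]
Op 5: d = malloc(1) -> d = 0; heap: [0-0 ALLOC][1-8 FREE][9-13 ALLOC][14-20 ALLOC][21-29 FREE]
Op 6: e = malloc(10) -> e = NULL; heap: [0-0 ALLOC][1-8 FREE][9-13 ALLOC][14-20 ALLOC][21-29 FREE]
Op 7: f = malloc(8) -> f = 1; heap: [0-0 ALLOC][1-8 ALLOC][9-13 ALLOC][14-20 ALLOC][21-29 FREE]
free(c): c = 14 -> block [14-20 ALLOC]; mark free, coalesce with adjacent free neighbors -> [0-0 ALLOC][1-8 ALLOC][9-13 ALLOC][14-29 FREE]

Answer: [0-0 ALLOC][1-8 ALLOC][9-13 ALLOC][14-29 FREE]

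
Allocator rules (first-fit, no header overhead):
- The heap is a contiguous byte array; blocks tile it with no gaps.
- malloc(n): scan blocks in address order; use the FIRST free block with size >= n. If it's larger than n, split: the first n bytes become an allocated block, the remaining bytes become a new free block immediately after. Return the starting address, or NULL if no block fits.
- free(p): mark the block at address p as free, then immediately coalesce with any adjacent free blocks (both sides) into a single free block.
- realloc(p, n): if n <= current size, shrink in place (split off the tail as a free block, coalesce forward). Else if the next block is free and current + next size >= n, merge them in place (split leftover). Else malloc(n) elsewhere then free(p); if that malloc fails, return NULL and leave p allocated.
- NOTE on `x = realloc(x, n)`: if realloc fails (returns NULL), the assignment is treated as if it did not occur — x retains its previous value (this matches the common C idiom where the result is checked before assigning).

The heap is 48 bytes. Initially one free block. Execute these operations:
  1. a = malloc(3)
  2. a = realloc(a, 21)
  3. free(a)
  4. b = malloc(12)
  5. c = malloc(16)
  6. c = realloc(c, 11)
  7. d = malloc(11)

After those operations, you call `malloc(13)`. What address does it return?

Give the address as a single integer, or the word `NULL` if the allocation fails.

Op 1: a = malloc(3) -> a = 0; heap: [0-2 ALLOC][3-47 FREE]
Op 2: a = realloc(a, 21) -> a = 0; heap: [0-20 ALLOC][21-47 FREE]
Op 3: free(a) -> (freed a); heap: [0-47 FREE]
Op 4: b = malloc(12) -> b = 0; heap: [0-11 ALLOC][12-47 FREE]
Op 5: c = malloc(16) -> c = 12; heap: [0-11 ALLOC][12-27 ALLOC][28-47 FREE]
Op 6: c = realloc(c, 11) -> c = 12; heap: [0-11 ALLOC][12-22 ALLOC][23-47 FREE]
Op 7: d = malloc(11) -> d = 23; heap: [0-11 ALLOC][12-22 ALLOC][23-33 ALLOC][34-47 FREE]
malloc(13): first-fit scan over [0-11 ALLOC][12-22 ALLOC][23-33 ALLOC][34-47 FREE] -> 34

Answer: 34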